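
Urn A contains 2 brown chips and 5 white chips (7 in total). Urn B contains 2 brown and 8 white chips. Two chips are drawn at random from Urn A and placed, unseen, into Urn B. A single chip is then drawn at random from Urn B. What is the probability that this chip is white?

Condition on how many of the transferred chips are white (from Urn A: 5 white of 7; then Urn B has 12 total).
  0 white: C(5,0)C(2,2)/C(7,2) = 1/21; then P = 8/12
  1 white: C(5,1)C(2,1)/C(7,2) = 10/21; then P = 9/12
  2 white: C(5,2)C(2,0)/C(7,2) = 10/21; then P = 10/12
P(white from Urn B) = 11/14 ≈ 0.7857.

11/14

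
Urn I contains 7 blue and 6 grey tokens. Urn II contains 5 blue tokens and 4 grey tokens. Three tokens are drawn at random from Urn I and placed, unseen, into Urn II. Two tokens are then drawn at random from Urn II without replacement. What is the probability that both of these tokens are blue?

491/1716

Condition on how many of the transferred tokens are blue (from Urn I: 7 blue of 13; then Urn II has 12 total).
  0 blue: C(7,0)C(6,3)/C(13,3) = 10/143; then P = C(5,2)/C(12,2) = 5/33
  1 blue: C(7,1)C(6,2)/C(13,3) = 105/286; then P = C(6,2)/C(12,2) = 5/22
  2 blue: C(7,2)C(6,1)/C(13,3) = 63/143; then P = C(7,2)/C(12,2) = 7/22
  3 blue: C(7,3)C(6,0)/C(13,3) = 35/286; then P = C(8,2)/C(12,2) = 14/33
P(both blue) = 491/1716 ≈ 0.2861.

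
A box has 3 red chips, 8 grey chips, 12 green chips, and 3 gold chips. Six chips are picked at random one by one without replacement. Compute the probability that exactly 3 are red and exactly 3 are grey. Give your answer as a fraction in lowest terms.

Unordered draws without replacement: count favorable combinations over C(26,6).
Favorable = C(3,3) · C(8,3) · C(12,0) · C(3,0) = 56; total = C(26,6) = 230230.
P = 56/230230 = 4/16445 ≈ 0.0002.

4/16445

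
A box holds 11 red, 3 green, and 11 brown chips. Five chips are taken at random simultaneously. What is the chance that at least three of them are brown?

87/230

Sum the hypergeometric tail for j = 3,…,5 brown chips.
Favorable = C(11,3)·C(14,2) + C(11,4)·C(14,1) + C(11,5)·C(14,0) = 20097; total = C(25,5) = 53130.
P = 20097/53130 = 87/230 ≈ 0.3783.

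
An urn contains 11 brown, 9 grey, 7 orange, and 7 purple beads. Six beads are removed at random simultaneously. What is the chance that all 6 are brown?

21/61132

Unordered draws without replacement: count favorable combinations over C(34,6).
Favorable = C(11,6) · C(9,0) · C(7,0) · C(7,0) = 462; total = C(34,6) = 1344904.
P = 462/1344904 = 21/61132 ≈ 0.0003.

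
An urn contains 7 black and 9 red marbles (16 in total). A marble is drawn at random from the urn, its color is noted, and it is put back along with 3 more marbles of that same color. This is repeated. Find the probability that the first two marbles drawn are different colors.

Either black then red, or red then black; after the first draw the total is 19.
P = (7/16)·(9/19) + (9/16)·(7/19) = 63/152 ≈ 0.4145.

63/152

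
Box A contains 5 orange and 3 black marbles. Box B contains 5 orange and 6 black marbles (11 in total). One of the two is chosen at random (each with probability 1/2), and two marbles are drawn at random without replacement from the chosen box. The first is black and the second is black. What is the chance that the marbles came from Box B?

P(E | Box A) = 3/28; P(E | Box B) = 3/11.
P(E) = 1/2·3/28 + 1/2·3/11 = 117/616.
By Bayes' rule, P(Box B | E) = 3/22 / 117/616 = 28/39 ≈ 0.7179.

28/39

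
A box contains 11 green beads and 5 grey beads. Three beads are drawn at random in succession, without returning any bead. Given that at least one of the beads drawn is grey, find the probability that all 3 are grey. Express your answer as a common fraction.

P(all 3 grey) = C(5,3)/C(16,3) = 1/56; P(at least one grey) = 1 − C(11,3)/C(16,3) = 79/112.
Since 'all 3 grey' ⊆ 'at least one grey', P(all 3 | at least one) = 1/56 / 79/112 = 2/79 ≈ 0.0253.

2/79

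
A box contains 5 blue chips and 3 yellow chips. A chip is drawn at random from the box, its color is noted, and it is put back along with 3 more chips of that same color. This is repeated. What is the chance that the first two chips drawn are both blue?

5/11

After a blue draw the box holds 8 blue out of 11.
P = (5/8)·(8/11) = 5/11 ≈ 0.4545.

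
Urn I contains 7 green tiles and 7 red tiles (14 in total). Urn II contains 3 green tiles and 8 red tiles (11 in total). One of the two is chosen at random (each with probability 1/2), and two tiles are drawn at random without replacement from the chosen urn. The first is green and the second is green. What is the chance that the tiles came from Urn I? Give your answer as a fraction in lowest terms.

55/68

P(E | Urn I) = 3/13; P(E | Urn II) = 3/55.
P(E) = 1/2·3/13 + 1/2·3/55 = 102/715.
By Bayes' rule, P(Urn I | E) = 3/26 / 102/715 = 55/68 ≈ 0.8088.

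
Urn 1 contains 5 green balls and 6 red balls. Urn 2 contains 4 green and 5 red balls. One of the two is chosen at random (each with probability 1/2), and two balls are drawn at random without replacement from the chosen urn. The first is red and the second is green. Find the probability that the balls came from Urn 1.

54/109

P(E | Urn 1) = 3/11; P(E | Urn 2) = 5/18.
P(E) = 1/2·3/11 + 1/2·5/18 = 109/396.
By Bayes' rule, P(Urn 1 | E) = 3/22 / 109/396 = 54/109 ≈ 0.4954.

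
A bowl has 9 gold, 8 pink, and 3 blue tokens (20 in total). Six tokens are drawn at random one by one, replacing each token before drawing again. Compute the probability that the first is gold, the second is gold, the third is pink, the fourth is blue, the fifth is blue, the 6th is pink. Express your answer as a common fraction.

Multiply the conditional probability of each draw in order, with replacement (the composition resets each draw).
P = (9/20) · (9/20) · (8/20) · (3/20) · (3/20) · (8/20) = 729/1000000 ≈ 0.0007.

729/1000000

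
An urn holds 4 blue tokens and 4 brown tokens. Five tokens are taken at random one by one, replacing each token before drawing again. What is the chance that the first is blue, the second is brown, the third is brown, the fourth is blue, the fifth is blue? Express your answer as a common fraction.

Multiply the conditional probability of each draw in order, with replacement (the composition resets each draw).
P = (4/8) · (4/8) · (4/8) · (4/8) · (4/8) = 1/32 ≈ 0.0312.

1/32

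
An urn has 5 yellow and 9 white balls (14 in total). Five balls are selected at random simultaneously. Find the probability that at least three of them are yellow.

29/143

Sum the hypergeometric tail for j = 3,…,5 yellow balls.
Favorable = C(5,3)·C(9,2) + C(5,4)·C(9,1) + C(5,5)·C(9,0) = 406; total = C(14,5) = 2002.
P = 406/2002 = 29/143 ≈ 0.2028.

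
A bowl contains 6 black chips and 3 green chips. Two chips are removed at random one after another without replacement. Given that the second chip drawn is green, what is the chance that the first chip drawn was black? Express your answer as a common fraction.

3/4

P(first=black and the second chip drawn is green) = (6/9)·(3/8) = 1/4.
P(the second chip drawn is green) = Σ over first color = 1/4 + 1/12 = 1/3.
By Bayes, P(first=black | the second chip drawn is green) = 1/4 / 1/3 = 3/4 ≈ 0.7500.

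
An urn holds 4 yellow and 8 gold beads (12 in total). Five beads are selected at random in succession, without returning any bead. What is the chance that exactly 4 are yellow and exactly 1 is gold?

1/99

Unordered draws without replacement: count favorable combinations over C(12,5).
Favorable = C(4,4) · C(8,1) = 8; total = C(12,5) = 792.
P = 8/792 = 1/99 ≈ 0.0101.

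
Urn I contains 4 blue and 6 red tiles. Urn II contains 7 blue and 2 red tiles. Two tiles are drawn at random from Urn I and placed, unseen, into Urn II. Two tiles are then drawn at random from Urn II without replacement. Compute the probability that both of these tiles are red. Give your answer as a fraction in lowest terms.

Condition on how many of the transferred tiles are red (from Urn I: 6 red of 10; then Urn II has 11 total).
  0 red: C(6,0)C(4,2)/C(10,2) = 2/15; then P = C(2,2)/C(11,2) = 1/55
  1 red: C(6,1)C(4,1)/C(10,2) = 8/15; then P = C(3,2)/C(11,2) = 3/55
  2 red: C(6,2)C(4,0)/C(10,2) = 1/3; then P = C(4,2)/C(11,2) = 6/55
P(both red) = 56/825 ≈ 0.0679.

56/825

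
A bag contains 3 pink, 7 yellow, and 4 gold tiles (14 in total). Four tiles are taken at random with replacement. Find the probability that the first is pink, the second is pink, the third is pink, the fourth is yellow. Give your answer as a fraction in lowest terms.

Multiply the conditional probability of each draw in order, with replacement (the composition resets each draw).
P = (3/14) · (3/14) · (3/14) · (7/14) = 27/5488 ≈ 0.0049.

27/5488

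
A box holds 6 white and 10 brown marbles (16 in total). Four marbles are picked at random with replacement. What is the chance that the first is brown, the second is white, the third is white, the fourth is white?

135/4096

Multiply the conditional probability of each draw in order, with replacement (the composition resets each draw).
P = (10/16) · (6/16) · (6/16) · (6/16) = 135/4096 ≈ 0.0330.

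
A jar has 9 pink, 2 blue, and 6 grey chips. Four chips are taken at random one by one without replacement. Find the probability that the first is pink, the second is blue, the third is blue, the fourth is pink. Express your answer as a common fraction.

3/1190

Multiply the conditional probability of each draw in order, without replacement, so each draw removes one from its color and from the total.
P = (9/17) · (2/16) · (1/15) · (8/14) = 3/1190 ≈ 0.0025.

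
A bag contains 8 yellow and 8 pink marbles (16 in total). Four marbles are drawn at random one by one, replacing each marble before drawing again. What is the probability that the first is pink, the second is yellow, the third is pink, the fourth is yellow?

1/16

Multiply the conditional probability of each draw in order, with replacement (the composition resets each draw).
P = (8/16) · (8/16) · (8/16) · (8/16) = 1/16 ≈ 0.0625.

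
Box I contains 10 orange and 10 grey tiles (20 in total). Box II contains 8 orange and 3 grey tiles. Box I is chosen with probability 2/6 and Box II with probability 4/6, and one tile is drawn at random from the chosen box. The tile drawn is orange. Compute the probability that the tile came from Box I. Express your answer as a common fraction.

11/43

P(orange | Box I) = 1/2; P(orange | Box II) = 8/11.
P(orange) = 1/3·1/2 + 2/3·8/11 = 43/66.
By Bayes' rule, P(Box I | orange) = 1/6 / 43/66 = 11/43 ≈ 0.2558.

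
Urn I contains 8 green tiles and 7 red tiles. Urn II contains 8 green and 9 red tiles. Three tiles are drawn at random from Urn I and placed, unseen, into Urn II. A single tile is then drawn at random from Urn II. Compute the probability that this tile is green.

12/25

Condition on how many of the transferred tiles are green (from Urn I: 8 green of 15; then Urn II has 20 total).
  0 green: C(8,0)C(7,3)/C(15,3) = 1/13; then P = 8/20
  1 green: C(8,1)C(7,2)/C(15,3) = 24/65; then P = 9/20
  2 green: C(8,2)C(7,1)/C(15,3) = 28/65; then P = 10/20
  3 green: C(8,3)C(7,0)/C(15,3) = 8/65; then P = 11/20
P(green from Urn II) = 12/25 ≈ 0.4800.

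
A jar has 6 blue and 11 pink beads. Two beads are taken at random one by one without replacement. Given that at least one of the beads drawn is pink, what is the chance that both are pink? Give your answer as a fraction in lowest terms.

P(both pink) = C(11,2)/C(17,2) = 55/136; P(at least one pink) = 1 − C(6,2)/C(17,2) = 121/136.
Since 'both pink' ⊆ 'at least one pink', P(both | at least one) = 55/136 / 121/136 = 5/11 ≈ 0.4545.

5/11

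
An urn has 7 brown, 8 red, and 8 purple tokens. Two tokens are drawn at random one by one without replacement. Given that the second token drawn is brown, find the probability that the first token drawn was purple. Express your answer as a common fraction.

4/11

P(first=purple and the second token drawn is brown) = (8/23)·(7/22) = 28/253.
P(the second token drawn is brown) = Σ over first color = 21/253 + 28/253 + 28/253 = 7/23.
By Bayes, P(first=purple | the second token drawn is brown) = 28/253 / 7/23 = 4/11 ≈ 0.3636.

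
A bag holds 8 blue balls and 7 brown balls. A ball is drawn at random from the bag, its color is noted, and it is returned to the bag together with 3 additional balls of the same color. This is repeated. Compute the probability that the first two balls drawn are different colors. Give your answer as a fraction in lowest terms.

Either blue then brown, or brown then blue; after the first draw the total is 18.
P = (8/15)·(7/18) + (7/15)·(8/18) = 56/135 ≈ 0.4148.

56/135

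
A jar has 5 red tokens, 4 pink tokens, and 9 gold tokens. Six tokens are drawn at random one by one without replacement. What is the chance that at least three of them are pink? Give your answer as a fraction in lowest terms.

Sum the hypergeometric tail for j = 3,…,4 pink tokens.
Favorable = C(4,3)·C(14,3) + C(4,4)·C(14,2) = 1547; total = C(18,6) = 18564.
P = 1547/18564 = 1/12 ≈ 0.0833.

1/12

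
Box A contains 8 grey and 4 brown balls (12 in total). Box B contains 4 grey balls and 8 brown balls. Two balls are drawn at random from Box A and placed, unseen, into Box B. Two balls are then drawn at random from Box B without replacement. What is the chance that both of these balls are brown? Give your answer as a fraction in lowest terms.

1103/3003

Condition on how many of the transferred balls are brown (from Box A: 4 brown of 12; then Box B has 14 total).
  0 brown: C(4,0)C(8,2)/C(12,2) = 14/33; then P = C(8,2)/C(14,2) = 4/13
  1 brown: C(4,1)C(8,1)/C(12,2) = 16/33; then P = C(9,2)/C(14,2) = 36/91
  2 brown: C(4,2)C(8,0)/C(12,2) = 1/11; then P = C(10,2)/C(14,2) = 45/91
P(both brown) = 1103/3003 ≈ 0.3673.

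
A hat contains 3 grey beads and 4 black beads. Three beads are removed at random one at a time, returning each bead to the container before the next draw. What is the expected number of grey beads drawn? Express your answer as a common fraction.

By linearity of expectation, E[X] = Σ P(draw i is grey); each independent draw has P(grey) = 3/7.
E[X] = 3 · 3/7 = 9/7 ≈ 1.2857.

9/7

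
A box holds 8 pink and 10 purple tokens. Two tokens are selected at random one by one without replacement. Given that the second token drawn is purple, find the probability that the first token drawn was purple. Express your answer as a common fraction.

P(first=purple and the second token drawn is purple) = (10/18)·(9/17) = 5/17.
P(the second token drawn is purple) = Σ over first color = 40/153 + 5/17 = 5/9.
By Bayes, P(first=purple | the second token drawn is purple) = 5/17 / 5/9 = 9/17 ≈ 0.5294.

9/17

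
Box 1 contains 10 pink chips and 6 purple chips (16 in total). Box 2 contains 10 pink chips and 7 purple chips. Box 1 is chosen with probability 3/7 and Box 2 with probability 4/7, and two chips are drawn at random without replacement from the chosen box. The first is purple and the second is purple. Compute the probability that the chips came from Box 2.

28/45

P(E | Box 1) = 1/8; P(E | Box 2) = 21/136.
P(E) = 3/7·1/8 + 4/7·21/136 = 135/952.
By Bayes' rule, P(Box 2 | E) = 3/34 / 135/952 = 28/45 ≈ 0.6222.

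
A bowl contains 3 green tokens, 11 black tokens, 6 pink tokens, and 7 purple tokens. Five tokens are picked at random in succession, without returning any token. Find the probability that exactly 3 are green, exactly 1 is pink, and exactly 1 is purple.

Unordered draws without replacement: count favorable combinations over C(27,5).
Favorable = C(3,3) · C(11,0) · C(6,1) · C(7,1) = 42; total = C(27,5) = 80730.
P = 42/80730 = 7/13455 ≈ 0.0005.

7/13455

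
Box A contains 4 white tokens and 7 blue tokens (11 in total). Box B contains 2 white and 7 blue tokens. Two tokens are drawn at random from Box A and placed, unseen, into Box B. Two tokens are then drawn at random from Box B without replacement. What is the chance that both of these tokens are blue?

Condition on how many of the transferred tokens are blue (from Box A: 7 blue of 11; then Box B has 11 total).
  0 blue: C(7,0)C(4,2)/C(11,2) = 6/55; then P = C(7,2)/C(11,2) = 21/55
  1 blue: C(7,1)C(4,1)/C(11,2) = 28/55; then P = C(8,2)/C(11,2) = 28/55
  2 blue: C(7,2)C(4,0)/C(11,2) = 21/55; then P = C(9,2)/C(11,2) = 36/55
P(both blue) = 1666/3025 ≈ 0.5507.

1666/3025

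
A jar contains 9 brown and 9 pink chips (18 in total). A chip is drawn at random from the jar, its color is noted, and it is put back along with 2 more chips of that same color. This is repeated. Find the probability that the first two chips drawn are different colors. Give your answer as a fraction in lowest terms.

Either brown then pink, or pink then brown; after the first draw the total is 20.
P = (9/18)·(9/20) + (9/18)·(9/20) = 9/20 ≈ 0.4500.

9/20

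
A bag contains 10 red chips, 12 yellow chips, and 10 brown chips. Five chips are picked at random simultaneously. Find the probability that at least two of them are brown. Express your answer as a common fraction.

3639/7192

Sum the hypergeometric tail for j = 2,…,5 brown chips.
Favorable = C(10,2)·C(22,3) + C(10,3)·C(22,2) + C(10,4)·C(22,1) + C(10,5)·C(22,0) = 101892; total = C(32,5) = 201376.
P = 101892/201376 = 3639/7192 ≈ 0.5060.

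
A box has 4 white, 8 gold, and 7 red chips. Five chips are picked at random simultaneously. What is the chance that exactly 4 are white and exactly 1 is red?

7/11628

Unordered draws without replacement: count favorable combinations over C(19,5).
Favorable = C(4,4) · C(8,0) · C(7,1) = 7; total = C(19,5) = 11628.
P = 7/11628 = 7/11628 ≈ 0.0006.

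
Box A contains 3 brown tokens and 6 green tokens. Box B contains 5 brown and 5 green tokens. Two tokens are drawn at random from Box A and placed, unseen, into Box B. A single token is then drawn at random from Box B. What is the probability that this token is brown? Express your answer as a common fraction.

17/36

Condition on how many of the transferred tokens are brown (from Box A: 3 brown of 9; then Box B has 12 total).
  0 brown: C(3,0)C(6,2)/C(9,2) = 5/12; then P = 5/12
  1 brown: C(3,1)C(6,1)/C(9,2) = 1/2; then P = 6/12
  2 brown: C(3,2)C(6,0)/C(9,2) = 1/12; then P = 7/12
P(brown from Box B) = 17/36 ≈ 0.4722.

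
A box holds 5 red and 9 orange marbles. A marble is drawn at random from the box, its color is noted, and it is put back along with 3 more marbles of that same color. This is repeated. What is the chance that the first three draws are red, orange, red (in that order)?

Track the composition after each reinforcement of +3.
P = (5/14) · (9/17) · (8/20) = 9/119 ≈ 0.0756.

9/119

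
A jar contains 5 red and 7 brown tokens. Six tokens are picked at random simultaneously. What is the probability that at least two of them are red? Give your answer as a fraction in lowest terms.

Sum the hypergeometric tail for j = 2,…,5 red tokens.
Favorable = C(5,2)·C(7,4) + C(5,3)·C(7,3) + C(5,4)·C(7,2) + C(5,5)·C(7,1) = 812; total = C(12,6) = 924.
P = 812/924 = 29/33 ≈ 0.8788.

29/33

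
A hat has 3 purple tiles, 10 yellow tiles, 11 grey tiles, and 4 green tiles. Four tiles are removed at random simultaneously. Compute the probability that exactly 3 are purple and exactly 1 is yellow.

Unordered draws without replacement: count favorable combinations over C(28,4).
Favorable = C(3,3) · C(10,1) · C(11,0) · C(4,0) = 10; total = C(28,4) = 20475.
P = 10/20475 = 2/4095 ≈ 0.0005.

2/4095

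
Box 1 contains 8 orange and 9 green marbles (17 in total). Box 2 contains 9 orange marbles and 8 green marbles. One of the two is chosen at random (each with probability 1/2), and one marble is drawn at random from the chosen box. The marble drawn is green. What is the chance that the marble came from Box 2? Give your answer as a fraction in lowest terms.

P(green | Box 1) = 9/17; P(green | Box 2) = 8/17.
P(green) = 1/2·9/17 + 1/2·8/17 = 1/2.
By Bayes' rule, P(Box 2 | green) = 4/17 / 1/2 = 8/17 ≈ 0.4706.

8/17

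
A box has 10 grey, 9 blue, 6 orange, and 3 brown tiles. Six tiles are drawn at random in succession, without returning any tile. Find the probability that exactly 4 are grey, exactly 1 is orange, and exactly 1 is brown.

3/299

Unordered draws without replacement: count favorable combinations over C(28,6).
Favorable = C(10,4) · C(9,0) · C(6,1) · C(3,1) = 3780; total = C(28,6) = 376740.
P = 3780/376740 = 3/299 ≈ 0.0100.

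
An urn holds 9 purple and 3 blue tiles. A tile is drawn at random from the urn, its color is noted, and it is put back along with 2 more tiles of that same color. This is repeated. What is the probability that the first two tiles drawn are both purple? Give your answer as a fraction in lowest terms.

33/56

After a purple draw the urn holds 11 purple out of 14.
P = (9/12)·(11/14) = 33/56 ≈ 0.5893.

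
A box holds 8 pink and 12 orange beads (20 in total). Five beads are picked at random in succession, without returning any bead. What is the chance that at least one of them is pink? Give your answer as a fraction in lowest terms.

Use the complement: P(at least one pink) = 1 − P(no pink).
P(none) = C(12,5)/C(20,5) = 792/15504.
So P = 1 − 792/15504 = 613/646 ≈ 0.9489.

613/646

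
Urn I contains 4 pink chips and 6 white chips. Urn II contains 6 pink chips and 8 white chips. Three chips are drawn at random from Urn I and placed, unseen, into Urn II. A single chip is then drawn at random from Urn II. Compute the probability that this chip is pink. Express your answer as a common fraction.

Condition on how many of the transferred chips are pink (from Urn I: 4 pink of 10; then Urn II has 17 total).
  0 pink: C(4,0)C(6,3)/C(10,3) = 1/6; then P = 6/17
  1 pink: C(4,1)C(6,2)/C(10,3) = 1/2; then P = 7/17
  2 pink: C(4,2)C(6,1)/C(10,3) = 3/10; then P = 8/17
  3 pink: C(4,3)C(6,0)/C(10,3) = 1/30; then P = 9/17
P(pink from Urn II) = 36/85 ≈ 0.4235.

36/85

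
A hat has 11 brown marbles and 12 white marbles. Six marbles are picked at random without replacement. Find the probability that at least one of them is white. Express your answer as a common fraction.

435/437

Use the complement: P(at least one white) = 1 − P(no white).
P(none) = C(11,6)/C(23,6) = 462/100947.
So P = 1 − 462/100947 = 435/437 ≈ 0.9954.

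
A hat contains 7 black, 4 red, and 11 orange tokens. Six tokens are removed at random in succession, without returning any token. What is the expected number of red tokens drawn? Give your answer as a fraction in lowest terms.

12/11

By linearity of expectation, E[X] = Σ P(draw i is red); by symmetry each draw (even without replacement) has P(red) = 4/22.
E[X] = 6 · 4/22 = 12/11 ≈ 1.0909.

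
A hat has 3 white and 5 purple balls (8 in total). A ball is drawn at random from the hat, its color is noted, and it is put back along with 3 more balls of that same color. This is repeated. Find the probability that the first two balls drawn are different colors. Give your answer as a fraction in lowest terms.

Either purple then white, or white then purple; after the first draw the total is 11.
P = (5/8)·(3/11) + (3/8)·(5/11) = 15/44 ≈ 0.3409.

15/44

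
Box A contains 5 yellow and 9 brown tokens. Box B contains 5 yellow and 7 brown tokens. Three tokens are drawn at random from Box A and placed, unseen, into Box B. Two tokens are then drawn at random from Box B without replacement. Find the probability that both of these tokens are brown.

433/1274

Condition on how many of the transferred tokens are brown (from Box A: 9 brown of 14; then Box B has 15 total).
  0 brown: C(9,0)C(5,3)/C(14,3) = 5/182; then P = C(7,2)/C(15,2) = 1/5
  1 brown: C(9,1)C(5,2)/C(14,3) = 45/182; then P = C(8,2)/C(15,2) = 4/15
  2 brown: C(9,2)C(5,1)/C(14,3) = 45/91; then P = C(9,2)/C(15,2) = 12/35
  3 brown: C(9,3)C(5,0)/C(14,3) = 3/13; then P = C(10,2)/C(15,2) = 3/7
P(both brown) = 433/1274 ≈ 0.3399.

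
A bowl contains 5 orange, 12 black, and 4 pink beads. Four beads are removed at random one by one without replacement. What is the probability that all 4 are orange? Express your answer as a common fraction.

1/1197

Unordered draws without replacement: count favorable combinations over C(21,4).
Favorable = C(5,4) · C(12,0) · C(4,0) = 5; total = C(21,4) = 5985.
P = 5/5985 = 1/1197 ≈ 0.0008.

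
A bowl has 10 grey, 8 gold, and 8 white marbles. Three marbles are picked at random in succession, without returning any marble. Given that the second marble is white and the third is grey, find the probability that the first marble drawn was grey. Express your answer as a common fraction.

3/8

P(first=grey and the second marble is white and the third is grey) = (10/26)·(8/25)·(9/24) = 3/65.
P(E) = Σ over first color = 3/65 + 8/195 + 7/195 = 8/65.
By Bayes, P(first=grey | E) = 3/65 / 8/65 = 3/8 ≈ 0.3750.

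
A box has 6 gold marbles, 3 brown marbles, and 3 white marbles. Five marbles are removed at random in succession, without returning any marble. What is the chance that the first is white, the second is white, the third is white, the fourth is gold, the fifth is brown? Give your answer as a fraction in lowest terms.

Multiply the conditional probability of each draw in order, without replacement, so each draw removes one from its color and from the total.
P = (3/12) · (2/11) · (1/10) · (6/9) · (3/8) = 1/880 ≈ 0.0011.

1/880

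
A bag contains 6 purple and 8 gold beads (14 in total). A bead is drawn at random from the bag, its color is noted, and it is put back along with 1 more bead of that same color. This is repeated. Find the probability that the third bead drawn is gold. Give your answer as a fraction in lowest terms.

4/7

Sum over the four possibilities for the first two draws (gold/not-gold each), tracking how the gold count and total change by +1 per draw.
P(third is gold) = 4/7 ≈ 0.5714. (In a Pólya urn every draw has the same marginal probability 8/14.)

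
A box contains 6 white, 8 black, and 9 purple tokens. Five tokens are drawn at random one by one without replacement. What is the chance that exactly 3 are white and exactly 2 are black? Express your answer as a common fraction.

Unordered draws without replacement: count favorable combinations over C(23,5).
Favorable = C(6,3) · C(8,2) · C(9,0) = 560; total = C(23,5) = 33649.
P = 560/33649 = 80/4807 ≈ 0.0166.

80/4807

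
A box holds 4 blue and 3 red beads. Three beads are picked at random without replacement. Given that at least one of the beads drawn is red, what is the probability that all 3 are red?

P(all 3 red) = C(3,3)/C(7,3) = 1/35; P(at least one red) = 1 − C(4,3)/C(7,3) = 31/35.
Since 'all 3 red' ⊆ 'at least one red', P(all 3 | at least one) = 1/35 / 31/35 = 1/31 ≈ 0.0323.

1/31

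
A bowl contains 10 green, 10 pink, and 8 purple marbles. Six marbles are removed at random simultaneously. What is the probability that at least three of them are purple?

932/4485

Sum the hypergeometric tail for j = 3,…,6 purple marbles.
Favorable = C(8,3)·C(20,3) + C(8,4)·C(20,2) + C(8,5)·C(20,1) + C(8,6)·C(20,0) = 78288; total = C(28,6) = 376740.
P = 78288/376740 = 932/4485 ≈ 0.2078.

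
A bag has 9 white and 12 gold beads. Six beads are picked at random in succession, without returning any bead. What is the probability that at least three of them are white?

169/323

Sum the hypergeometric tail for j = 3,…,6 white beads.
Favorable = C(9,3)·C(12,3) + C(9,4)·C(12,2) + C(9,5)·C(12,1) + C(9,6)·C(12,0) = 28392; total = C(21,6) = 54264.
P = 28392/54264 = 169/323 ≈ 0.5232.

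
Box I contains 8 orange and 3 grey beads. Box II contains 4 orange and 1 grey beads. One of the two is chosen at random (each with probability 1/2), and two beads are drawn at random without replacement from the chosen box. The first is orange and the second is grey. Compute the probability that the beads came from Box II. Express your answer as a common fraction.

11/23

P(E | Box I) = 12/55; P(E | Box II) = 1/5.
P(E) = 1/2·12/55 + 1/2·1/5 = 23/110.
By Bayes' rule, P(Box II | E) = 1/10 / 23/110 = 11/23 ≈ 0.4783.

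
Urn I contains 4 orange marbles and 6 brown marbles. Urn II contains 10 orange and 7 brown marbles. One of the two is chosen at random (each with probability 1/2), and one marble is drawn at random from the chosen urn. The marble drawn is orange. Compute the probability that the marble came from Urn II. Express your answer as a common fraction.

25/42

P(orange | Urn I) = 2/5; P(orange | Urn II) = 10/17.
P(orange) = 1/2·2/5 + 1/2·10/17 = 42/85.
By Bayes' rule, P(Urn II | orange) = 5/17 / 42/85 = 25/42 ≈ 0.5952.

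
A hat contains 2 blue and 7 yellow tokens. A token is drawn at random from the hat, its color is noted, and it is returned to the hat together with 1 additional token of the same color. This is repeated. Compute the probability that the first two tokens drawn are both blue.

After a blue draw the hat holds 3 blue out of 10.
P = (2/9)·(3/10) = 1/15 ≈ 0.0667.

1/15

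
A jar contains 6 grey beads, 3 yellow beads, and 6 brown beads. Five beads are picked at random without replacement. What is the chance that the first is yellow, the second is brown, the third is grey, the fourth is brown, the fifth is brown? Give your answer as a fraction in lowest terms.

6/1001

Multiply the conditional probability of each draw in order, without replacement, so each draw removes one from its color and from the total.
P = (3/15) · (6/14) · (6/13) · (5/12) · (4/11) = 6/1001 ≈ 0.0060.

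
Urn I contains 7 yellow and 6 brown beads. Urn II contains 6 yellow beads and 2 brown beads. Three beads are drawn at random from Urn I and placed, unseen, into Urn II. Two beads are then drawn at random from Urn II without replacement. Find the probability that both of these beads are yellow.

Condition on how many of the transferred beads are yellow (from Urn I: 7 yellow of 13; then Urn II has 11 total).
  0 yellow: C(7,0)C(6,3)/C(13,3) = 10/143; then P = C(6,2)/C(11,2) = 3/11
  1 yellow: C(7,1)C(6,2)/C(13,3) = 105/286; then P = C(7,2)/C(11,2) = 21/55
  2 yellow: C(7,2)C(6,1)/C(13,3) = 63/143; then P = C(8,2)/C(11,2) = 28/55
  3 yellow: C(7,3)C(6,0)/C(13,3) = 35/286; then P = C(9,2)/C(11,2) = 36/55
P(both yellow) = 51/110 ≈ 0.4636.

51/110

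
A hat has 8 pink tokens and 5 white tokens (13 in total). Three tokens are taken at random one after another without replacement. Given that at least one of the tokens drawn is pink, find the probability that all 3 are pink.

14/69

P(all 3 pink) = C(8,3)/C(13,3) = 28/143; P(at least one pink) = 1 − C(5,3)/C(13,3) = 138/143.
Since 'all 3 pink' ⊆ 'at least one pink', P(all 3 | at least one) = 28/143 / 138/143 = 14/69 ≈ 0.2029.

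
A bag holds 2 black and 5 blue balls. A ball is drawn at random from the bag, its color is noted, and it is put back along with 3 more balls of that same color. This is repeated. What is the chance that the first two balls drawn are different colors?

2/7

Either blue then black, or black then blue; after the first draw the total is 10.
P = (5/7)·(2/10) + (2/7)·(5/10) = 2/7 ≈ 0.2857.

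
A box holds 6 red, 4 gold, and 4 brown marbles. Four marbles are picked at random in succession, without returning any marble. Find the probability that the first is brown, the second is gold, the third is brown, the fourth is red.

Multiply the conditional probability of each draw in order, without replacement, so each draw removes one from its color and from the total.
P = (4/14) · (4/13) · (3/12) · (6/11) = 12/1001 ≈ 0.0120.

12/1001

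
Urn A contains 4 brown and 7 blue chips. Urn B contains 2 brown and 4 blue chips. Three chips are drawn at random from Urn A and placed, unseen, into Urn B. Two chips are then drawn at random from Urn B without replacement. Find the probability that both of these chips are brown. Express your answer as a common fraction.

193/1980

Condition on how many of the transferred chips are brown (from Urn A: 4 brown of 11; then Urn B has 9 total).
  0 brown: C(4,0)C(7,3)/C(11,3) = 7/33; then P = C(2,2)/C(9,2) = 1/36
  1 brown: C(4,1)C(7,2)/C(11,3) = 28/55; then P = C(3,2)/C(9,2) = 1/12
  2 brown: C(4,2)C(7,1)/C(11,3) = 14/55; then P = C(4,2)/C(9,2) = 1/6
  3 brown: C(4,3)C(7,0)/C(11,3) = 4/165; then P = C(5,2)/C(9,2) = 5/18
P(both brown) = 193/1980 ≈ 0.0975.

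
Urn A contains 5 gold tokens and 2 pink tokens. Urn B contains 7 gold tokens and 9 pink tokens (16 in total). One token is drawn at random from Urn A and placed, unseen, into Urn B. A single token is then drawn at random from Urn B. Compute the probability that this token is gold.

Condition on how many of the transferred tokens are gold (from Urn A: 5 gold of 7; then Urn B has 17 total).
  0 gold: C(5,0)C(2,1)/C(7,1) = 2/7; then P = 7/17
  1 gold: C(5,1)C(2,0)/C(7,1) = 5/7; then P = 8/17
P(gold from Urn B) = 54/119 ≈ 0.4538.

54/119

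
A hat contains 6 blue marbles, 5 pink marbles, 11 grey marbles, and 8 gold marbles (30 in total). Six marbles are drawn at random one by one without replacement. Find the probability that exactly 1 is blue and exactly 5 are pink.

Unordered draws without replacement: count favorable combinations over C(30,6).
Favorable = C(6,1) · C(5,5) · C(11,0) · C(8,0) = 6; total = C(30,6) = 593775.
P = 6/593775 = 2/197925 ≈ 0.0000.

2/197925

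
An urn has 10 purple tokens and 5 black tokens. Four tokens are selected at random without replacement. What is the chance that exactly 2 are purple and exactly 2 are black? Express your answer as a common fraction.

Unordered draws without replacement: count favorable combinations over C(15,4).
Favorable = C(10,2) · C(5,2) = 450; total = C(15,4) = 1365.
P = 450/1365 = 30/91 ≈ 0.3297.

30/91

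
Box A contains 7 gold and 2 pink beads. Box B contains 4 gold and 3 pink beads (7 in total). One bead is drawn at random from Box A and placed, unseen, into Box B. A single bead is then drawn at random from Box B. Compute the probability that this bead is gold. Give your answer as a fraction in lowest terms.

Condition on how many of the transferred beads are gold (from Box A: 7 gold of 9; then Box B has 8 total).
  0 gold: C(7,0)C(2,1)/C(9,1) = 2/9; then P = 4/8
  1 gold: C(7,1)C(2,0)/C(9,1) = 7/9; then P = 5/8
P(gold from Box B) = 43/72 ≈ 0.5972.

43/72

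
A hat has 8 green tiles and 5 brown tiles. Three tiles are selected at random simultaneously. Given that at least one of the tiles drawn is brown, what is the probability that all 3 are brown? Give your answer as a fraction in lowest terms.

P(all 3 brown) = C(5,3)/C(13,3) = 5/143; P(at least one brown) = 1 − C(8,3)/C(13,3) = 115/143.
Since 'all 3 brown' ⊆ 'at least one brown', P(all 3 | at least one) = 5/143 / 115/143 = 1/23 ≈ 0.0435.

1/23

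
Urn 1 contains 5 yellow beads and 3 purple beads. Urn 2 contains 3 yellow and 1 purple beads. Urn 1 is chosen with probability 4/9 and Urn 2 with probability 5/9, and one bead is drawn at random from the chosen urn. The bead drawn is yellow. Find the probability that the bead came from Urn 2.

P(yellow | Urn 1) = 5/8; P(yellow | Urn 2) = 3/4.
P(yellow) = 4/9·5/8 + 5/9·3/4 = 25/36.
By Bayes' rule, P(Urn 2 | yellow) = 5/12 / 25/36 = 3/5 ≈ 0.6000.

3/5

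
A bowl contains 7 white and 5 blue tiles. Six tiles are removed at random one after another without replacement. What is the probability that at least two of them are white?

Sum the hypergeometric tail for j = 2,…,6 white tiles.
Favorable = C(7,2)·C(5,4) + C(7,3)·C(5,3) + C(7,4)·C(5,2) + C(7,5)·C(5,1) + C(7,6)·C(5,0) = 917; total = C(12,6) = 924.
P = 917/924 = 131/132 ≈ 0.9924.

131/132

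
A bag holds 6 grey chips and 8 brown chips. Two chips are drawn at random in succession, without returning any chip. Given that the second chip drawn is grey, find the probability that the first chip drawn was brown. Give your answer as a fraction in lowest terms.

P(first=brown and the second chip drawn is grey) = (8/14)·(6/13) = 24/91.
P(the second chip drawn is grey) = Σ over first color = 15/91 + 24/91 = 3/7.
By Bayes, P(first=brown | the second chip drawn is grey) = 24/91 / 3/7 = 8/13 ≈ 0.6154.

8/13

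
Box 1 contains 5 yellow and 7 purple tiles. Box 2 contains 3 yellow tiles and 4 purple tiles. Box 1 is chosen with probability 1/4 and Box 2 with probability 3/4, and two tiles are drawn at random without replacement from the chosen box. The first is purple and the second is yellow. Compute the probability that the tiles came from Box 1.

P(E | Box 1) = 35/132; P(E | Box 2) = 2/7.
P(E) = 1/4·35/132 + 3/4·2/7 = 1037/3696.
By Bayes' rule, P(Box 1 | E) = 35/528 / 1037/3696 = 245/1037 ≈ 0.2363.

245/1037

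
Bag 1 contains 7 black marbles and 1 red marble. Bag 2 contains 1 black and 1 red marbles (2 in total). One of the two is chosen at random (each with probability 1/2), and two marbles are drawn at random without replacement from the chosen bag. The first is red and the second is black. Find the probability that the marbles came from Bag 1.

1/5

P(E | Bag 1) = 1/8; P(E | Bag 2) = 1/2.
P(E) = 1/2·1/8 + 1/2·1/2 = 5/16.
By Bayes' rule, P(Bag 1 | E) = 1/16 / 5/16 = 1/5 ≈ 0.2000.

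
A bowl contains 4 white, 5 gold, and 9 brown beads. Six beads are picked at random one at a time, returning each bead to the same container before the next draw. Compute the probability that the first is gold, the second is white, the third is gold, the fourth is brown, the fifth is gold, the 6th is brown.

Multiply the conditional probability of each draw in order, with replacement (the composition resets each draw).
P = (5/18) · (4/18) · (5/18) · (9/18) · (5/18) · (9/18) = 125/104976 ≈ 0.0012.

125/104976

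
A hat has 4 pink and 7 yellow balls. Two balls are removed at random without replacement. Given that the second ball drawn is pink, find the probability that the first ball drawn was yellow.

7/10

P(first=yellow and the second ball drawn is pink) = (7/11)·(4/10) = 14/55.
P(the second ball drawn is pink) = Σ over first color = 6/55 + 14/55 = 4/11.
By Bayes, P(first=yellow | the second ball drawn is pink) = 14/55 / 4/11 = 7/10 ≈ 0.7000.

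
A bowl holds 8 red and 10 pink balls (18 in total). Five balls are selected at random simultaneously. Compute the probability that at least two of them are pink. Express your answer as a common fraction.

31/34

Sum the hypergeometric tail for j = 2,…,5 pink balls.
Favorable = C(10,2)·C(8,3) + C(10,3)·C(8,2) + C(10,4)·C(8,1) + C(10,5)·C(8,0) = 7812; total = C(18,5) = 8568.
P = 7812/8568 = 31/34 ≈ 0.9118.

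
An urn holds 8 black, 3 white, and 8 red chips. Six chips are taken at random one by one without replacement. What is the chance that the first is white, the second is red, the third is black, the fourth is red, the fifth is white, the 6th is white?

2/14535

Multiply the conditional probability of each draw in order, without replacement, so each draw removes one from its color and from the total.
P = (3/19) · (8/18) · (8/17) · (7/16) · (2/15) · (1/14) = 2/14535 ≈ 0.0001.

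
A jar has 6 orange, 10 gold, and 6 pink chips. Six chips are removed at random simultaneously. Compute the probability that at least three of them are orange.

Sum the hypergeometric tail for j = 3,…,6 orange chips.
Favorable = C(6,3)·C(16,3) + C(6,4)·C(16,2) + C(6,5)·C(16,1) + C(6,6)·C(16,0) = 13097; total = C(22,6) = 74613.
P = 13097/74613 = 1871/10659 ≈ 0.1755.

1871/10659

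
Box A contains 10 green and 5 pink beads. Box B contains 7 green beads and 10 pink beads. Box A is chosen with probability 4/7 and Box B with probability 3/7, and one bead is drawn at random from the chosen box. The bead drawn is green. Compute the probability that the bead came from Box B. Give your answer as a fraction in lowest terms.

P(green | Box A) = 2/3; P(green | Box B) = 7/17.
P(green) = 4/7·2/3 + 3/7·7/17 = 199/357.
By Bayes' rule, P(Box B | green) = 3/17 / 199/357 = 63/199 ≈ 0.3166.

63/199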